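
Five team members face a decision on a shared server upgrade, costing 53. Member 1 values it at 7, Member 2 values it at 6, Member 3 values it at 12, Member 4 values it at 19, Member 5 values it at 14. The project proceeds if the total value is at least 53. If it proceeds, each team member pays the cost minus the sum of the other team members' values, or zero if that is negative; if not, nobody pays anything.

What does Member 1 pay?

2

Total value 58 ≥ cost 53, so the project is built.
The other team members' values sum to 51.
Cost minus that sum is 53 - 51 = 2.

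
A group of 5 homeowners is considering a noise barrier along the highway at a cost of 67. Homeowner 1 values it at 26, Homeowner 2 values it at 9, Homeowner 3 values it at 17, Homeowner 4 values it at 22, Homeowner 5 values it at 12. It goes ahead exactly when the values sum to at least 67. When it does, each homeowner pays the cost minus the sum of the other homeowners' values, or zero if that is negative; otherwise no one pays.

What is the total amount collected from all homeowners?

Total value 86 ≥ cost 67, so it is built.
Homeowner 1: others sum to 60; max(0, 67 - 60) = 7.
Homeowner 2: others sum to 77; max(0, 67 - 77) = 0.
Homeowner 3: others sum to 69; max(0, 67 - 69) = 0.
Homeowner 4: others sum to 64; max(0, 67 - 64) = 3.
Homeowner 5: others sum to 74; max(0, 67 - 74) = 0.
Total collected = 7 + 0 + 0 + 3 + 0 = 10.

10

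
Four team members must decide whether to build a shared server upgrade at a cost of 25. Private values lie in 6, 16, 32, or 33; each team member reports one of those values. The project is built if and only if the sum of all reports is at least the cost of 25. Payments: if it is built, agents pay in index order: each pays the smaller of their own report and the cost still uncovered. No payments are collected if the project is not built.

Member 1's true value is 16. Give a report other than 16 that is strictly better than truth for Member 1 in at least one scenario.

6

Suppose Member 2 reports 6, Member 3 reports 6 and Member 4 reports 16.
Report 16: project built, pays 16, utility 16 - 16 = 0.
Report 6: project built, pays 6, utility 16 - 6 = 10.
So reporting 6 beats truth here (10 > 0).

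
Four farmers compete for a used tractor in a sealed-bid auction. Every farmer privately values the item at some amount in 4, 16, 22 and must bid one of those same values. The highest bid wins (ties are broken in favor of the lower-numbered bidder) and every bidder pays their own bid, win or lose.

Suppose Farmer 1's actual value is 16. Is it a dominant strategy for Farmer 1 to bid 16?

Consider the case where Farmer 2 bids 4, Farmer 3 bids 4 and Farmer 4 bids 4.
Truthful bid 16: wins, pays 16, utility 16 - 16 = 0.
Bid 4 instead: wins, pays 4, utility 16 - 4 = 12.
Since 12 > 0, bidding 4 is strictly better here, so truthful bidding is not dominant.

No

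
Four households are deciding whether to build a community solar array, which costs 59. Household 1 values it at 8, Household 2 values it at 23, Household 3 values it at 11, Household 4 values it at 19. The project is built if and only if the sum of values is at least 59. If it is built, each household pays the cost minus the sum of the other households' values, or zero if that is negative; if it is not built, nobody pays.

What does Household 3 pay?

9

Total value 61 ≥ cost 59, so the project is built.
The other households' values sum to 50.
Cost minus that sum is 59 - 50 = 9.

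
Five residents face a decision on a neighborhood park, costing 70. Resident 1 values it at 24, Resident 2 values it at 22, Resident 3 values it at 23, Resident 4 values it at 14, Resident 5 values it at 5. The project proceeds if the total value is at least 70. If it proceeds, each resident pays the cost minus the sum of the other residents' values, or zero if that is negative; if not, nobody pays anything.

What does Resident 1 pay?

Total value 88 ≥ cost 70, so the project is built.
The other residents' values sum to 64.
Cost minus that sum is 70 - 64 = 6.

6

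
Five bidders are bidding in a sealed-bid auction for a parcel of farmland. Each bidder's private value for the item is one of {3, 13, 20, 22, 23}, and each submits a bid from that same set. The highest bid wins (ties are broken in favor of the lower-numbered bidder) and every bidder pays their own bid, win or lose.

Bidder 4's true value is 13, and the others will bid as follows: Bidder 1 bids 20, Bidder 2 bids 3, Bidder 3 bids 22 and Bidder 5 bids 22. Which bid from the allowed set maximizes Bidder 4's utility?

Bid 3: loses but pays 3, utility -3.
Bid 13: loses but pays 13, utility -13.
Bid 20: loses but pays 20, utility -20.
Bid 22: loses but pays 22, utility -22.
Bid 23: wins, pays 23, utility 13 - 23 = -10.
The best choice is 3 with utility -3.

3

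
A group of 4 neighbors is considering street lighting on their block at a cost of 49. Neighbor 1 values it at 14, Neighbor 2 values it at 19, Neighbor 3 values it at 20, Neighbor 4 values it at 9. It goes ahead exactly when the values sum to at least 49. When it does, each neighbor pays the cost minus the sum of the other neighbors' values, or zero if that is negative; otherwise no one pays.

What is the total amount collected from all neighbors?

Total value 62 ≥ cost 49, so it is built.
Neighbor 1: others sum to 48; max(0, 49 - 48) = 1.
Neighbor 2: others sum to 43; max(0, 49 - 43) = 6.
Neighbor 3: others sum to 42; max(0, 49 - 42) = 7.
Neighbor 4: others sum to 53; max(0, 49 - 53) = 0.
Total collected = 1 + 6 + 7 + 0 = 14.

14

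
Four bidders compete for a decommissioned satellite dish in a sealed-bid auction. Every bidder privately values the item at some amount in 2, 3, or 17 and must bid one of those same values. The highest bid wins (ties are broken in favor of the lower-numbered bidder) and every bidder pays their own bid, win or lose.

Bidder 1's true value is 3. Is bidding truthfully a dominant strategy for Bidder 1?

Consider the case where Bidder 2 bids 2, Bidder 3 bids 2 and Bidder 4 bids 2.
Truthful bid 3: wins, pays 3, utility 3 - 3 = 0.
Bid 2 instead: wins, pays 2, utility 3 - 2 = 1.
Since 1 > 0, bidding 2 is strictly better here, so truthful bidding is not dominant.

No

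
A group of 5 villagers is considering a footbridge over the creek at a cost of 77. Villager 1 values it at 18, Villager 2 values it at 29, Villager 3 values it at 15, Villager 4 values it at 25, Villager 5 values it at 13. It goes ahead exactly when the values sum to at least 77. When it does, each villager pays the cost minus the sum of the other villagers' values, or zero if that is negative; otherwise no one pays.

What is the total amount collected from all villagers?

Total value 100 ≥ cost 77, so it is built.
Villager 1: others sum to 82; max(0, 77 - 82) = 0.
Villager 2: others sum to 71; max(0, 77 - 71) = 6.
Villager 3: others sum to 85; max(0, 77 - 85) = 0.
Villager 4: others sum to 75; max(0, 77 - 75) = 2.
Villager 5: others sum to 87; max(0, 77 - 87) = 0.
Total collected = 0 + 6 + 0 + 2 + 0 = 8.

8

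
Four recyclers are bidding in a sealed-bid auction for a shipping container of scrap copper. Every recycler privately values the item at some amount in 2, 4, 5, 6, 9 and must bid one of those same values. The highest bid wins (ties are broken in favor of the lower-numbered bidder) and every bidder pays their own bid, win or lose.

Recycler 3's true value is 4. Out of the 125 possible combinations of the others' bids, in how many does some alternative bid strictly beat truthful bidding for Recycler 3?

123

Others bid (2, 2, 5): truth gives -4; bid 5 gives -1 > -4. Violating.
Others bid (2, 2, 6): truth gives -4; bid 2 gives -2 > -4. Violating.
Others bid (2, 2, 9): truth gives -4; bid 2 gives -2 > -4. Violating.
Others bid (2, 4, 2): truth gives -4; bid 5 gives -1 > -4. Violating.
Others bid (2, 2, 2): truth gives 0; no alternative beats it.
Others bid (2, 2, 4): truth gives 0; no alternative beats it.
(Checking all 125 profiles: 123 have a profitable deviation, 2 do not.)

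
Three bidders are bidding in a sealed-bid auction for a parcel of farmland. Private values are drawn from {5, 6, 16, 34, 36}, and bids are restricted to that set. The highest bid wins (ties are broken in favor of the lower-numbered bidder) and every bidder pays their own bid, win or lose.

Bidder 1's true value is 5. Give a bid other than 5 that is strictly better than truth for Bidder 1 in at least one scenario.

Suppose Bidder 2 bids 5 and Bidder 3 bids 6.
Bid 5: loses but pays 5, utility -5.
Bid 6: wins, pays 6, utility 5 - 6 = -1.
So bidding 6 beats truth here (-1 > -5).

6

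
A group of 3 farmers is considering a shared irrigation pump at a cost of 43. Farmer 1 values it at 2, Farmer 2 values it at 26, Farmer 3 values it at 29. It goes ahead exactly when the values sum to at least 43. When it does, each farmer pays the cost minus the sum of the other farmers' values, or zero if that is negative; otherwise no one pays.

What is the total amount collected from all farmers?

27

Total value 57 ≥ cost 43, so it is built.
Farmer 1: others sum to 55; max(0, 43 - 55) = 0.
Farmer 2: others sum to 31; max(0, 43 - 31) = 12.
Farmer 3: others sum to 28; max(0, 43 - 28) = 15.
Total collected = 0 + 12 + 15 = 27.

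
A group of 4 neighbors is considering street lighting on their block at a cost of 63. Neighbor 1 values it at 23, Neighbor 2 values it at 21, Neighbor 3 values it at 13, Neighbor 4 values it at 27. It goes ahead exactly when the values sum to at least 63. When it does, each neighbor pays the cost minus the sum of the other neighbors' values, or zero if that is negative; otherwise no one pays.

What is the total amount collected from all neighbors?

Total value 84 ≥ cost 63, so it is built.
Neighbor 1: others sum to 61; max(0, 63 - 61) = 2.
Neighbor 2: others sum to 63; max(0, 63 - 63) = 0.
Neighbor 3: others sum to 71; max(0, 63 - 71) = 0.
Neighbor 4: others sum to 57; max(0, 63 - 57) = 6.
Total collected = 2 + 0 + 0 + 6 = 8.

8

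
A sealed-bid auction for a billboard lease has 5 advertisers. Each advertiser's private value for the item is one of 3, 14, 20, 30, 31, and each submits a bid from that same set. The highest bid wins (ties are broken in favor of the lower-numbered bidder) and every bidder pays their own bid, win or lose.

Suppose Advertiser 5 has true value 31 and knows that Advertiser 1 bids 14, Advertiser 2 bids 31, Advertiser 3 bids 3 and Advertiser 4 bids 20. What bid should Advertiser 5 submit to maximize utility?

Bid 3: loses but pays 3, utility -3.
Bid 14: loses but pays 14, utility -14.
Bid 20: loses but pays 20, utility -20.
Bid 30: loses but pays 30, utility -30.
Bid 31: loses but pays 31, utility -31.
The best choice is 3 with utility -3.

3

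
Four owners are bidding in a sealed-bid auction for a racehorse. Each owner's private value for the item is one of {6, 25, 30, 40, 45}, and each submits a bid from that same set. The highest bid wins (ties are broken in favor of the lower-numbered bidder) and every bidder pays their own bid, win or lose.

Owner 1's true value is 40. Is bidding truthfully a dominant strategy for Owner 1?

No

Consider the case where Owner 2 bids 6, Owner 3 bids 6 and Owner 4 bids 6.
Truthful bid 40: wins, pays 40, utility 40 - 40 = 0.
Bid 6 instead: wins, pays 6, utility 40 - 6 = 34.
Since 34 > 0, bidding 6 is strictly better here, so truthful bidding is not dominant.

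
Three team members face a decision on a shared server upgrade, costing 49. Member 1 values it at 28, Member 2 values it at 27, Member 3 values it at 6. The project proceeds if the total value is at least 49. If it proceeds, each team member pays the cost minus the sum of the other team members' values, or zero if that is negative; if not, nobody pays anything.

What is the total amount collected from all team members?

31

Total value 61 ≥ cost 49, so it is built.
Member 1: others sum to 33; max(0, 49 - 33) = 16.
Member 2: others sum to 34; max(0, 49 - 34) = 15.
Member 3: others sum to 55; max(0, 49 - 55) = 0.
Total collected = 16 + 15 + 0 = 31.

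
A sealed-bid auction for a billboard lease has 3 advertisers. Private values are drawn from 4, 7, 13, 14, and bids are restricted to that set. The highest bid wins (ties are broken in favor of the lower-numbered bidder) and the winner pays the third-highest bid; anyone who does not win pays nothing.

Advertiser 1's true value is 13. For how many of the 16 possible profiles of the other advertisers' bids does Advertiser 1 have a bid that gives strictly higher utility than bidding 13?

Others bid (4, 14): truth gives 0; bid 14 gives 9 > 0. Violating.
Others bid (7, 14): truth gives 0; bid 14 gives 6 > 0. Violating.
Others bid (14, 4): truth gives 0; bid 14 gives 9 > 0. Violating.
Others bid (14, 7): truth gives 0; bid 14 gives 6 > 0. Violating.
Others bid (4, 4): truth gives 9; no alternative beats it.
Others bid (4, 7): truth gives 9; no alternative beats it.
(Checking all 16 profiles: 4 have a profitable deviation, 12 do not.)

4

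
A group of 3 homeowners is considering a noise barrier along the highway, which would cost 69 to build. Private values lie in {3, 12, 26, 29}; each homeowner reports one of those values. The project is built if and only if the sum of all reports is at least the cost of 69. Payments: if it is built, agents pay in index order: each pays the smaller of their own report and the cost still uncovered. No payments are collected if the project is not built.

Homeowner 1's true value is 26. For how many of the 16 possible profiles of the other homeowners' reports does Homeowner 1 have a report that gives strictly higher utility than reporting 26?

1

Others report (29, 29): truth gives 0; report 12 gives 14 > 0. Violating.
Others report (3, 3): truth gives 0; no alternative beats it.
Others report (3, 12): truth gives 0; no alternative beats it.
(Checking all 16 profiles: 1 has a profitable deviation, 15 do not.)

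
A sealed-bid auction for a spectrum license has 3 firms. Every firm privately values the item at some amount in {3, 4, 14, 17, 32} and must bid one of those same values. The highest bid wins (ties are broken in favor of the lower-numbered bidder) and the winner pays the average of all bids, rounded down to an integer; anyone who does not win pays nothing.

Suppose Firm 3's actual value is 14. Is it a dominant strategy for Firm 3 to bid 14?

No

Consider the case where Firm 1 bids 3 and Firm 2 bids 3.
Truthful bid 14: wins, pays 6, utility 14 - 6 = 8.
Bid 4 instead: wins, pays 3, utility 14 - 3 = 11.
Since 11 > 8, bidding 4 is strictly better here, so truthful bidding is not dominant.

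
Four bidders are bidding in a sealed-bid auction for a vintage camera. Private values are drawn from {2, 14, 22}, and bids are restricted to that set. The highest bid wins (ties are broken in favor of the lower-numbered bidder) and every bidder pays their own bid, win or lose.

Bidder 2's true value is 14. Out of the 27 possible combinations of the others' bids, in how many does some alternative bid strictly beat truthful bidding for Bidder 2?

Others bid (2, 2, 22): truth gives -14; bid 2 gives -2 > -14. Violating.
Others bid (2, 14, 22): truth gives -14; bid 2 gives -2 > -14. Violating.
Others bid (2, 22, 2): truth gives -14; bid 2 gives -2 > -14. Violating.
Others bid (2, 22, 14): truth gives -14; bid 2 gives -2 > -14. Violating.
Others bid (2, 2, 2): truth gives 0; no alternative beats it.
Others bid (2, 2, 14): truth gives 0; no alternative beats it.
(Checking all 27 profiles: 23 have a profitable deviation, 4 do not.)

23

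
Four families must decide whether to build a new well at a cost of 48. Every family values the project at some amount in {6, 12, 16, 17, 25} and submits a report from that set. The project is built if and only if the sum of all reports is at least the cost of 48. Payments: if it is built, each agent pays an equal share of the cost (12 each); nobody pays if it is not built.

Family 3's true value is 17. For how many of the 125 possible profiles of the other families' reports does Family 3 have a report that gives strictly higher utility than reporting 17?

Others report (6, 6, 12): truth gives 0; report 25 gives 5 > 0. Violating.
Others report (6, 6, 16): truth gives 0; report 25 gives 5 > 0. Violating.
Others report (6, 6, 17): truth gives 0; report 25 gives 5 > 0. Violating.
Others report (6, 12, 6): truth gives 0; report 25 gives 5 > 0. Violating.
Others report (6, 6, 6): truth gives 0; no alternative beats it.
Others report (6, 6, 25): truth gives 5; no alternative beats it.
(Checking all 125 profiles: 12 have a profitable deviation, 113 do not.)

12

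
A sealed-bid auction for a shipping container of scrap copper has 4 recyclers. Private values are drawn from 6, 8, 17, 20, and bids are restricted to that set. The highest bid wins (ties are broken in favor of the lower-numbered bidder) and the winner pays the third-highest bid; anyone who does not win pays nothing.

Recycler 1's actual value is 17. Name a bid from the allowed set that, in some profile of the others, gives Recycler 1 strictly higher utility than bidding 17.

Suppose Recycler 2 bids 6, Recycler 3 bids 6 and Recycler 4 bids 20.
Bid 17: loses, pays 0, utility 0.
Bid 20: wins, pays 6, utility 17 - 6 = 11.
So bidding 20 beats truth here (11 > 0).

20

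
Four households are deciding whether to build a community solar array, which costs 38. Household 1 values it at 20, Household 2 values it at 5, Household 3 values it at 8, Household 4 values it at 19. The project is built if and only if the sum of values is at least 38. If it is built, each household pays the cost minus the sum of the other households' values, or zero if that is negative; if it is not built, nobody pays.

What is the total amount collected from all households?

Total value 52 ≥ cost 38, so it is built.
Household 1: others sum to 32; max(0, 38 - 32) = 6.
Household 2: others sum to 47; max(0, 38 - 47) = 0.
Household 3: others sum to 44; max(0, 38 - 44) = 0.
Household 4: others sum to 33; max(0, 38 - 33) = 5.
Total collected = 6 + 0 + 0 + 5 = 11.

11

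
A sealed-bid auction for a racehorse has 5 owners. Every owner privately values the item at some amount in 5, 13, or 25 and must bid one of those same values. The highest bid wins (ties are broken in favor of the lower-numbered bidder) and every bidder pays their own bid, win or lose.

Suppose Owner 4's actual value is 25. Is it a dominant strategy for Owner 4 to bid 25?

Consider the case where Owner 1 bids 5, Owner 2 bids 5, Owner 3 bids 5 and Owner 5 bids 5.
Truthful bid 25: wins, pays 25, utility 25 - 25 = 0.
Bid 13 instead: wins, pays 13, utility 25 - 13 = 12.
Since 12 > 0, bidding 13 is strictly better here, so truthful bidding is not dominant.

No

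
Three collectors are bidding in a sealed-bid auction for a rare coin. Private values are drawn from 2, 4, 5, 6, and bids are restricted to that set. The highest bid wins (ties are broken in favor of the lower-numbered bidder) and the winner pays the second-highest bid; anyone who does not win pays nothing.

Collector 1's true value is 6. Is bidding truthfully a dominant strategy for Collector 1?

Yes

Check each profile of the others' bids and compare truth against every alternative bid.
Others bid (2, 2): truth gives 4, best alternative gives 4.
Others bid (2, 4): truth gives 2, best alternative gives 2.
Others bid (4, 2): truth gives 2, best alternative gives 2.
Others bid (4, 4): truth gives 2, best alternative gives 2.
Others bid (2, 5): truth gives 1, best alternative gives 1.
Others bid (4, 5): truth gives 1, best alternative gives 1.
(Remaining 10 profiles checked similarly; truth is weakly best in each.)
In every case the truthful bid is at least as good as any alternative, so it is a dominant strategy.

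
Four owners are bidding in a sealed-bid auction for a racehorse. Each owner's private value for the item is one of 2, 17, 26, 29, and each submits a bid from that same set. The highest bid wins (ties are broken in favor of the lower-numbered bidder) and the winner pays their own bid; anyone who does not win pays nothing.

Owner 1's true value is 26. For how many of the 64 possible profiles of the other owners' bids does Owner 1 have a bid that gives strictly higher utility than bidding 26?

8

Others bid (2, 2, 2): truth gives 0; bid 2 gives 24 > 0. Violating.
Others bid (2, 2, 17): truth gives 0; bid 17 gives 9 > 0. Violating.
Others bid (2, 17, 2): truth gives 0; bid 17 gives 9 > 0. Violating.
Others bid (2, 17, 17): truth gives 0; bid 17 gives 9 > 0. Violating.
Others bid (2, 2, 26): truth gives 0; no alternative beats it.
Others bid (2, 2, 29): truth gives 0; no alternative beats it.
(Checking all 64 profiles: 8 have a profitable deviation, 56 do not.)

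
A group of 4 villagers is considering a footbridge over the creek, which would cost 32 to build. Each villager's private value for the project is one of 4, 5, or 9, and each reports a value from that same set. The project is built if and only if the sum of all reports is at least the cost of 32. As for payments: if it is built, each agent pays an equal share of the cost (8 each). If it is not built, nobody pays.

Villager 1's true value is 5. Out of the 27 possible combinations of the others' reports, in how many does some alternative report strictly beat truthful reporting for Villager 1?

Others report (9, 9, 9): truth gives -3; report 4 gives 0 > -3. Violating.
Others report (4, 4, 4): truth gives 0; no alternative beats it.
Others report (4, 4, 5): truth gives 0; no alternative beats it.
(Checking all 27 profiles: 1 has a profitable deviation, 26 do not.)

1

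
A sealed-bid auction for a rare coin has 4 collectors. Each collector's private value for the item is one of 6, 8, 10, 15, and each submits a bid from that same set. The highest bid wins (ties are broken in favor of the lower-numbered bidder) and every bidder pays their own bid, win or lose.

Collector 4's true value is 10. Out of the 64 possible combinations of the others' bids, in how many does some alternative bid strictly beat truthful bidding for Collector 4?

57

Others bid (6, 6, 6): truth gives 0; bid 8 gives 2 > 0. Violating.
Others bid (6, 6, 10): truth gives -10; bid 15 gives -5 > -10. Violating.
Others bid (6, 6, 15): truth gives -10; bid 6 gives -6 > -10. Violating.
Others bid (6, 8, 10): truth gives -10; bid 15 gives -5 > -10. Violating.
Others bid (6, 6, 8): truth gives 0; no alternative beats it.
Others bid (6, 8, 6): truth gives 0; no alternative beats it.
(Checking all 64 profiles: 57 have a profitable deviation, 7 do not.)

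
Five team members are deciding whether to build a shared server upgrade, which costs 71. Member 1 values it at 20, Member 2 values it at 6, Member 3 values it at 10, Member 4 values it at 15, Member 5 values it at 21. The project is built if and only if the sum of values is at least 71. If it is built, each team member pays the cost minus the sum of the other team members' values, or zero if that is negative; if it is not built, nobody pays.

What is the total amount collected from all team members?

67

Total value 72 ≥ cost 71, so it is built.
Member 1: others sum to 52; max(0, 71 - 52) = 19.
Member 2: others sum to 66; max(0, 71 - 66) = 5.
Member 3: others sum to 62; max(0, 71 - 62) = 9.
Member 4: others sum to 57; max(0, 71 - 57) = 14.
Member 5: others sum to 51; max(0, 71 - 51) = 20.
Total collected = 19 + 5 + 9 + 14 + 20 = 67.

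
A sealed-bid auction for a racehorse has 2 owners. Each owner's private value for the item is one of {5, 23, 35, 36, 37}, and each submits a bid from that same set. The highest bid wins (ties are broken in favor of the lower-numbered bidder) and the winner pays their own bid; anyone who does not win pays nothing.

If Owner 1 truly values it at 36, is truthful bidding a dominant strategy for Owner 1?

Consider the case where Owner 2 bids 5.
Truthful bid 36: wins, pays 36, utility 36 - 36 = 0.
Bid 5 instead: wins, pays 5, utility 36 - 5 = 31.
Since 31 > 0, bidding 5 is strictly better here, so truthful bidding is not dominant.

No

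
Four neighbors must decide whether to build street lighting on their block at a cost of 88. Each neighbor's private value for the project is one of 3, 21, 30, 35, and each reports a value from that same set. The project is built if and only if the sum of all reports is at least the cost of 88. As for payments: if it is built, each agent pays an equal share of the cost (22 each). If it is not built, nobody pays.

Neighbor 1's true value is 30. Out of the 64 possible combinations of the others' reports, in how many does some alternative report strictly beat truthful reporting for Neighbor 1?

Others report (3, 21, 30): truth gives 0; report 35 gives 8 > 0. Violating.
Others report (3, 30, 21): truth gives 0; report 35 gives 8 > 0. Violating.
Others report (21, 3, 30): truth gives 0; report 35 gives 8 > 0. Violating.
Others report (21, 30, 3): truth gives 0; report 35 gives 8 > 0. Violating.
Others report (3, 3, 3): truth gives 0; no alternative beats it.
Others report (3, 3, 21): truth gives 0; no alternative beats it.
(Checking all 64 profiles: 6 have a profitable deviation, 58 do not.)

6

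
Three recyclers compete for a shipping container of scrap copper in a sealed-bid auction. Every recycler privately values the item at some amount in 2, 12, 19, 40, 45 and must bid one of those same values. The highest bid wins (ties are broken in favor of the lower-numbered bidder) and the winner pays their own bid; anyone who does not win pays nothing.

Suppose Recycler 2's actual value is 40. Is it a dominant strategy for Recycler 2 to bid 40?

No

Consider the case where Recycler 1 bids 2 and Recycler 3 bids 2.
Truthful bid 40: wins, pays 40, utility 40 - 40 = 0.
Bid 12 instead: wins, pays 12, utility 40 - 12 = 28.
Since 28 > 0, bidding 12 is strictly better here, so truthful bidding is not dominant.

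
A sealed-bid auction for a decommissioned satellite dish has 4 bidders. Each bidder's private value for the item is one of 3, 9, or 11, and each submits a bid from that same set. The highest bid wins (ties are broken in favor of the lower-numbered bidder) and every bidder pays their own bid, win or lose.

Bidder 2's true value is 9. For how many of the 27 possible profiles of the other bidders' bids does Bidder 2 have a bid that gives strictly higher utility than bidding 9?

Others bid (3, 3, 11): truth gives -9; bid 11 gives -2 > -9. Violating.
Others bid (3, 9, 11): truth gives -9; bid 11 gives -2 > -9. Violating.
Others bid (3, 11, 3): truth gives -9; bid 11 gives -2 > -9. Violating.
Others bid (3, 11, 9): truth gives -9; bid 11 gives -2 > -9. Violating.
Others bid (3, 3, 3): truth gives 0; no alternative beats it.
Others bid (3, 3, 9): truth gives 0; no alternative beats it.
(Checking all 27 profiles: 23 have a profitable deviation, 4 do not.)

23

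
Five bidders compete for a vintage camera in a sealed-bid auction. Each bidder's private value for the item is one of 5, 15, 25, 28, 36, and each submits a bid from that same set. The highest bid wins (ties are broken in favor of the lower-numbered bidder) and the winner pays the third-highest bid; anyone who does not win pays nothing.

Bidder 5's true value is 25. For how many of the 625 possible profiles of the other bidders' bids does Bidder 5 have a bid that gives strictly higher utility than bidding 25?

Others bid (5, 5, 5, 25): truth gives 0; bid 28 gives 20 > 0. Violating.
Others bid (5, 5, 5, 28): truth gives 0; bid 36 gives 20 > 0. Violating.
Others bid (5, 5, 15, 25): truth gives 0; bid 28 gives 10 > 0. Violating.
Others bid (5, 5, 15, 28): truth gives 0; bid 36 gives 10 > 0. Violating.
Others bid (5, 5, 5, 5): truth gives 20; no alternative beats it.
Others bid (5, 5, 5, 15): truth gives 20; no alternative beats it.
(Checking all 625 profiles: 64 have a profitable deviation, 561 do not.)

64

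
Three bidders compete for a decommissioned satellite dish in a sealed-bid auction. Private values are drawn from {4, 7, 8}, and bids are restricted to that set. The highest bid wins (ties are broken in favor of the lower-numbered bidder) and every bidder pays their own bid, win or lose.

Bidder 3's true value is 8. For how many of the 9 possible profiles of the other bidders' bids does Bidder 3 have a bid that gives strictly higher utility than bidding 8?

Others bid (4, 4): truth gives 0; bid 7 gives 1 > 0. Violating.
Others bid (4, 8): truth gives -8; bid 4 gives -4 > -8. Violating.
Others bid (7, 8): truth gives -8; bid 4 gives -4 > -8. Violating.
Others bid (8, 4): truth gives -8; bid 4 gives -4 > -8. Violating.
Others bid (4, 7): truth gives 0; no alternative beats it.
Others bid (7, 4): truth gives 0; no alternative beats it.
(Checking all 9 profiles: 6 have a profitable deviation, 3 do not.)

6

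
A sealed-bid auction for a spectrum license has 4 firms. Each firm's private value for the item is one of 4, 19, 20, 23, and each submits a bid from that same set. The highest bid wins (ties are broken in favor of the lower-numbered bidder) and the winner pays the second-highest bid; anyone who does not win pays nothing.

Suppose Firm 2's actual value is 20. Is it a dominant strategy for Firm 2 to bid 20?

Yes

Check each profile of the others' bids and compare truth against every alternative bid.
Others bid (4, 4, 4): truth gives 16, best alternative gives 16.
Others bid (4, 4, 19): truth gives 1, best alternative gives 1.
Others bid (4, 19, 4): truth gives 1, best alternative gives 1.
Others bid (4, 19, 19): truth gives 1, best alternative gives 1.
Others bid (19, 4, 4): truth gives 1, best alternative gives 1.
Others bid (19, 4, 19): truth gives 1, best alternative gives 1.
(Remaining 58 profiles checked similarly; truth is weakly best in each.)
In every case the truthful bid is at least as good as any alternative, so it is a dominant strategy.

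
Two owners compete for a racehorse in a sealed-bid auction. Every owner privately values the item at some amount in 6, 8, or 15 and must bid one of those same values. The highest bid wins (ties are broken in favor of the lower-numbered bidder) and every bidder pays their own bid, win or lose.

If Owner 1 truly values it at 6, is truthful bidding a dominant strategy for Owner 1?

No

Consider the case where Owner 2 bids 8.
Truthful bid 6: loses but pays 6, utility -6.
Bid 8 instead: wins, pays 8, utility 6 - 8 = -2.
Since -2 > -6, bidding 8 is strictly better here, so truthful bidding is not dominant.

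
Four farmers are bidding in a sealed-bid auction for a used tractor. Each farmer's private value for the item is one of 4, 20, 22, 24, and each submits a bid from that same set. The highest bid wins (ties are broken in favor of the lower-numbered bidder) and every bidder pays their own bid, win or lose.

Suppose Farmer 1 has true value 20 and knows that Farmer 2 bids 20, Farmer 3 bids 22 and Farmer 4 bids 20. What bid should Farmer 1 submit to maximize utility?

22

Bid 4: loses but pays 4, utility -4.
Bid 20: loses but pays 20, utility -20.
Bid 22: wins, pays 22, utility 20 - 22 = -2.
Bid 24: wins, pays 24, utility 20 - 24 = -4.
The best choice is 22 with utility -2.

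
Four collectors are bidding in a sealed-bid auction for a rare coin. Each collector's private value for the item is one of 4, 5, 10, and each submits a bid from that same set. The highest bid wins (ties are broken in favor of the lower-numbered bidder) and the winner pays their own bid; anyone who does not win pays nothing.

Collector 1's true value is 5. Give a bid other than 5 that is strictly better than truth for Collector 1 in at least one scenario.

Suppose Collector 2 bids 4, Collector 3 bids 4 and Collector 4 bids 4.
Bid 5: wins, pays 5, utility 5 - 5 = 0.
Bid 4: wins, pays 4, utility 5 - 4 = 1.
So bidding 4 beats truth here (1 > 0).

4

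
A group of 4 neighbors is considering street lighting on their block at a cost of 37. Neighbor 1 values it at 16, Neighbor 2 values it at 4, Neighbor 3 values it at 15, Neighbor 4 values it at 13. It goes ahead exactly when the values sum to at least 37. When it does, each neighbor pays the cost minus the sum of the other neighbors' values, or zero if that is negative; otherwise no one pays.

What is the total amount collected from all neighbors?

Total value 48 ≥ cost 37, so it is built.
Neighbor 1: others sum to 32; max(0, 37 - 32) = 5.
Neighbor 2: others sum to 44; max(0, 37 - 44) = 0.
Neighbor 3: others sum to 33; max(0, 37 - 33) = 4.
Neighbor 4: others sum to 35; max(0, 37 - 35) = 2.
Total collected = 5 + 0 + 4 + 2 = 11.

11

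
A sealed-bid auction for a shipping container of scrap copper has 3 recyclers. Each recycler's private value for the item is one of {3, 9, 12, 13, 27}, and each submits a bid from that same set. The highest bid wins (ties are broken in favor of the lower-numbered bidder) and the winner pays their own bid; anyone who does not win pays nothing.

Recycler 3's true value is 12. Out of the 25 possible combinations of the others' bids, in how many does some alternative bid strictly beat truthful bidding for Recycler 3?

Others bid (3, 3): truth gives 0; bid 9 gives 3 > 0. Violating.
Others bid (3, 9): truth gives 0; no alternative beats it.
Others bid (3, 12): truth gives 0; no alternative beats it.
(Checking all 25 profiles: 1 has a profitable deviation, 24 do not.)

1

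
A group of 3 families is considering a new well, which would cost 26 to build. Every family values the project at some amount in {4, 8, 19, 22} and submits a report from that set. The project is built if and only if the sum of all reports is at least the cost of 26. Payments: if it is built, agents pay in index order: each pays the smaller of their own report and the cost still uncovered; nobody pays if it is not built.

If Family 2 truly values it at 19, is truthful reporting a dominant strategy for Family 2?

No

Consider the case where Family 1 reports 4 and Family 3 reports 19.
Truthful report 19: project built, pays 19, utility 19 - 19 = 0.
Report 4 instead: project built, pays 4, utility 19 - 4 = 15.
Since 15 > 0, reporting 4 is strictly better here, so truthful reporting is not dominant.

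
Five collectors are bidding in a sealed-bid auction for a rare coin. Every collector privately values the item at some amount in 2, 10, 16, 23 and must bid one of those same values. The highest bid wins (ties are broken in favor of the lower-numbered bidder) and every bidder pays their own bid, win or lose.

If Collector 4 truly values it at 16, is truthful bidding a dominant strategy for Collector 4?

Consider the case where Collector 1 bids 2, Collector 2 bids 2, Collector 3 bids 2 and Collector 5 bids 2.
Truthful bid 16: wins, pays 16, utility 16 - 16 = 0.
Bid 10 instead: wins, pays 10, utility 16 - 10 = 6.
Since 6 > 0, bidding 10 is strictly better here, so truthful bidding is not dominant.

No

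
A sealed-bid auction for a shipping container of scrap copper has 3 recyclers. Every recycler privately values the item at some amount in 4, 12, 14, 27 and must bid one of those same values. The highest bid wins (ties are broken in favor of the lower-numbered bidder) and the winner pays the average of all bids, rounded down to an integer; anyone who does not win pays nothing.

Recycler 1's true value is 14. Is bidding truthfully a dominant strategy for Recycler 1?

No

Consider the case where Recycler 2 bids 4 and Recycler 3 bids 4.
Truthful bid 14: wins, pays 7, utility 14 - 7 = 7.
Bid 4 instead: wins, pays 4, utility 14 - 4 = 10.
Since 10 > 7, bidding 4 is strictly better here, so truthful bidding is not dominant.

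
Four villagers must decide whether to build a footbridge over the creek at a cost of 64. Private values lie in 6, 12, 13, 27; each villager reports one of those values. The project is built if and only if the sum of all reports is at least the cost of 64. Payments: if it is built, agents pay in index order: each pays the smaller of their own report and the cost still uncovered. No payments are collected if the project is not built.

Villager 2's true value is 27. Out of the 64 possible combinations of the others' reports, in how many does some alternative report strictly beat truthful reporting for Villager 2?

Others report (6, 27, 27): truth gives 0; report 6 gives 21 > 0. Violating.
Others report (12, 12, 27): truth gives 0; report 13 gives 14 > 0. Violating.
Others report (12, 13, 27): truth gives 0; report 12 gives 15 > 0. Violating.
Others report (12, 27, 12): truth gives 0; report 13 gives 14 > 0. Violating.
Others report (6, 6, 6): truth gives 0; no alternative beats it.
Others report (6, 6, 12): truth gives 0; no alternative beats it.
(Checking all 64 profiles: 22 have a profitable deviation, 42 do not.)

22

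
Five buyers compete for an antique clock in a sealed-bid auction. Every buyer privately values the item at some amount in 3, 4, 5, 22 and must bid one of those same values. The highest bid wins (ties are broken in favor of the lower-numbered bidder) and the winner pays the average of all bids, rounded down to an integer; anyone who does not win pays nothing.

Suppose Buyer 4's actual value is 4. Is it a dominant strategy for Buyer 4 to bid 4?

No

Consider the case where Buyer 1 bids 3, Buyer 2 bids 3, Buyer 3 bids 3 and Buyer 5 bids 5.
Truthful bid 4: loses, pays 0, utility 0.
Bid 5 instead: wins, pays 3, utility 4 - 3 = 1.
Since 1 > 0, bidding 5 is strictly better here, so truthful bidding is not dominant.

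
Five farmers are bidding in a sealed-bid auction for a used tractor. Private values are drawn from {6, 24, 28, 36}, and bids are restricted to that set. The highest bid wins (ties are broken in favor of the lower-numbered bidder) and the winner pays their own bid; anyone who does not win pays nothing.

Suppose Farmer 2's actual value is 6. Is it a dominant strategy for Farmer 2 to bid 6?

Check each profile of the others' bids and compare truth against every alternative bid.
Others bid (6, 6, 6, 6): truth gives 0, best alternative gives -18.
Others bid (6, 6, 6, 24): truth gives 0, best alternative gives -18.
Others bid (6, 6, 24, 6): truth gives 0, best alternative gives -18.
Others bid (6, 6, 24, 24): truth gives 0, best alternative gives -18.
Others bid (6, 24, 6, 6): truth gives 0, best alternative gives -18.
Others bid (6, 24, 6, 24): truth gives 0, best alternative gives -18.
(Remaining 250 profiles checked similarly; truth is weakly best in each.)
In every case the truthful bid is at least as good as any alternative, so it is a dominant strategy.

Yes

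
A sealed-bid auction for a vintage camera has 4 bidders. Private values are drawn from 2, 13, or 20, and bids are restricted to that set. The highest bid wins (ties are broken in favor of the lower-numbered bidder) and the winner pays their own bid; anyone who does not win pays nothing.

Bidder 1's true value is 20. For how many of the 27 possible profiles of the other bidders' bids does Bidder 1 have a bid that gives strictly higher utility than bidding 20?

Others bid (2, 2, 2): truth gives 0; bid 2 gives 18 > 0. Violating.
Others bid (2, 2, 13): truth gives 0; bid 13 gives 7 > 0. Violating.
Others bid (2, 13, 2): truth gives 0; bid 13 gives 7 > 0. Violating.
Others bid (2, 13, 13): truth gives 0; bid 13 gives 7 > 0. Violating.
Others bid (2, 2, 20): truth gives 0; no alternative beats it.
Others bid (2, 13, 20): truth gives 0; no alternative beats it.
(Checking all 27 profiles: 8 have a profitable deviation, 19 do not.)

8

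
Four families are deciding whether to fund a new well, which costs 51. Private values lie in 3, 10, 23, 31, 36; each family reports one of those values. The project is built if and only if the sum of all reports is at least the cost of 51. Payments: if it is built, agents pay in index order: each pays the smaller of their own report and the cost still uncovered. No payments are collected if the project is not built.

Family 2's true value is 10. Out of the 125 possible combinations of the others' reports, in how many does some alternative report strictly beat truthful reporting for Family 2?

Others report (3, 10, 36): truth gives 0; report 3 gives 7 > 0. Violating.
Others report (3, 23, 23): truth gives 0; report 3 gives 7 > 0. Violating.
Others report (3, 23, 31): truth gives 0; report 3 gives 7 > 0. Violating.
Others report (3, 23, 36): truth gives 0; report 3 gives 7 > 0. Violating.
Others report (3, 3, 3): truth gives 0; no alternative beats it.
Others report (3, 3, 10): truth gives 0; no alternative beats it.
(Checking all 125 profiles: 93 have a profitable deviation, 32 do not.)

93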